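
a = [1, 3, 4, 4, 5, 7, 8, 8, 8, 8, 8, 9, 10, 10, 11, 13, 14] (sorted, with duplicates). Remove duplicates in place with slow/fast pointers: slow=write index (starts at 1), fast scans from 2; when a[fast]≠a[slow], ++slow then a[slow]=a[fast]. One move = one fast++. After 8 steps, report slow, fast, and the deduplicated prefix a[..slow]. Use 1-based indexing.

slow=6, fast=10, prefix=[1, 3, 4, 5, 7, 8]

slow=1 fast=2: a[fast]=3≠a[slow]=1 write a[2]=3, slow++,fast++
slow=2 fast=3: a[fast]=4≠a[slow]=3 write a[3]=4, slow++,fast++
slow=3 fast=4: a[fast]=4=a[slow] dup, fast++
slow=3 fast=5: a[fast]=5≠a[slow]=4 write a[4]=5, slow++,fast++
slow=4 fast=6: a[fast]=7≠a[slow]=5 write a[5]=7, slow++,fast++
slow=5 fast=7: a[fast]=8≠a[slow]=7 write a[6]=8, slow++,fast++
slow=6 fast=8: a[fast]=8=a[slow] dup, fast++
slow=6 fast=9: a[fast]=8=a[slow] dup, fast++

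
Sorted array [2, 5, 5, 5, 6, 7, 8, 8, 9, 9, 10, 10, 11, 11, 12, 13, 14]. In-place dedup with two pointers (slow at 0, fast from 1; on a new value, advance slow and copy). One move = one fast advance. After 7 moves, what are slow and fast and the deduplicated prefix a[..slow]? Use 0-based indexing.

slow=4, fast=8, prefix=[2, 5, 6, 7, 8]

(s=0,f=1) a[fast]=5≠a[slow]=2 write a[1]=5 → slow++,fast++
(s=1,f=2) a[fast]=5=a[slow] dup → fast++
(s=1,f=3) a[fast]=5=a[slow] dup → fast++
(s=1,f=4) a[fast]=6≠a[slow]=5 write a[2]=6 → slow++,fast++
(s=2,f=5) a[fast]=7≠a[slow]=6 write a[3]=7 → slow++,fast++
(s=3,f=6) a[fast]=8≠a[slow]=7 write a[4]=8 → slow++,fast++
(s=4,f=7) a[fast]=8=a[slow] dup → fast++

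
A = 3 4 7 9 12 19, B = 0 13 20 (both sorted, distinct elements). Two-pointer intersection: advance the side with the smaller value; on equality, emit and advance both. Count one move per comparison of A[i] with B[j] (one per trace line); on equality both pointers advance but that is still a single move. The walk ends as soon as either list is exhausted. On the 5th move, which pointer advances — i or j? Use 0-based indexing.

i

[i=0,j=0] 3>0 → j++
[i=0,j=1] 3<13 → i++
[i=1,j=1] 4<13 → i++
[i=2,j=1] 7<13 → i++
[i=3,j=1] 9<13 → i++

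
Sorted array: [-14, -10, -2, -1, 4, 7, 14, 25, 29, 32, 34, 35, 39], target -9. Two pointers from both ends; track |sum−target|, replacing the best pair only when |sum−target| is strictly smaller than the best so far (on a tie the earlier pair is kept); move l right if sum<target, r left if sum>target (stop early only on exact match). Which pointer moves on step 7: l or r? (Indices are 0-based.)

r

[0,12] -14+39=25 d=34 * → r--
[0,11] -14+35=21 d=30 * → r--
[0,10] -14+34=20 d=29 * → r--
[0,9] -14+32=18 d=27 * → r--
[0,8] -14+29=15 d=24 * → r--
[0,7] -14+25=11 d=20 * → r--
[0,6] -14+14=0 d=9 * → r--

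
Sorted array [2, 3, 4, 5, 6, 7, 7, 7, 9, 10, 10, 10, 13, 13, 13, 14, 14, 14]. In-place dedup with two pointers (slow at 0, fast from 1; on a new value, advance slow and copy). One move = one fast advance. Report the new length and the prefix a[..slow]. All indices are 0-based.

length 10; prefix = [2, 3, 4, 5, 6, 7, 9, 10, 13, 14]

slow=0 fast=1: a[fast]=3≠a[slow]=2 write a[1]=3, slow++,fast++
slow=1 fast=2: a[fast]=4≠a[slow]=3 write a[2]=4, slow++,fast++
slow=2 fast=3: a[fast]=5≠a[slow]=4 write a[3]=5, slow++,fast++
slow=3 fast=4: a[fast]=6≠a[slow]=5 write a[4]=6, slow++,fast++
slow=4 fast=5: a[fast]=7≠a[slow]=6 write a[5]=7, slow++,fast++
slow=5 fast=6: a[fast]=7=a[slow] dup, fast++
slow=5 fast=7: a[fast]=7=a[slow] dup, fast++
slow=5 fast=8: a[fast]=9≠a[slow]=7 write a[6]=9, slow++,fast++
slow=6 fast=9: a[fast]=10≠a[slow]=9 write a[7]=10, slow++,fast++
slow=7 fast=10: a[fast]=10=a[slow] dup, fast++
slow=7 fast=11: a[fast]=10=a[slow] dup, fast++
slow=7 fast=12: a[fast]=13≠a[slow]=10 write a[8]=13, slow++,fast++
slow=8 fast=13: a[fast]=13=a[slow] dup, fast++
slow=8 fast=14: a[fast]=13=a[slow] dup, fast++
slow=8 fast=15: a[fast]=14≠a[slow]=13 write a[9]=14, slow++,fast++
slow=9 fast=16: a[fast]=14=a[slow] dup, fast++
slow=9 fast=17: a[fast]=14=a[slow] dup, fast++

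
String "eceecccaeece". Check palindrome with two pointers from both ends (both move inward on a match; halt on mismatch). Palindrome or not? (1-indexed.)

[1,12] 'e'=='e' → l++,r--
[2,11] 'c'=='c' → l++,r--
[3,10] 'e'=='e' → l++,r--
[4,9] 'e'=='e' → l++,r--
[5,8] 'c'!='a' → stop

not a palindrome (mismatch at 5,8)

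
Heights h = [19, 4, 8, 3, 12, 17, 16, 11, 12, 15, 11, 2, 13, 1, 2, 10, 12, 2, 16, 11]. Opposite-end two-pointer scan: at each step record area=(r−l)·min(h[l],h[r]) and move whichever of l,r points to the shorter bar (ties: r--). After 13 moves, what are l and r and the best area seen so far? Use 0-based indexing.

l=0 r=19: min(19,11)*19=209 best=209 *, r--
l=0 r=18: min(19,16)*18=288 best=288 *, r--
l=0 r=17: min(19,2)*17=34 best=288, r--
l=0 r=16: min(19,12)*16=192 best=288, r--
l=0 r=15: min(19,10)*15=150 best=288, r--
l=0 r=14: min(19,2)*14=28 best=288, r--
l=0 r=13: min(19,1)*13=13 best=288, r--
l=0 r=12: min(19,13)*12=156 best=288, r--
l=0 r=11: min(19,2)*11=22 best=288, r--
l=0 r=10: min(19,11)*10=110 best=288, r--
l=0 r=9: min(19,15)*9=135 best=288, r--
l=0 r=8: min(19,12)*8=96 best=288, r--
l=0 r=7: min(19,11)*7=77 best=288, r--

l=0, r=6, best area=288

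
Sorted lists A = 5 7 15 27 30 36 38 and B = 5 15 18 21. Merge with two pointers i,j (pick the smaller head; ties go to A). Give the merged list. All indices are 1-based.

[5, 5, 7, 15, 15, 18, 21, 27, 30, 36, 38]

i=1 j=1: A[i]=5<=B[j]=5 take 5, i++
i=2 j=1: A[i]=7>B[j]=5 take 5, j++
i=2 j=2: A[i]=7<=B[j]=15 take 7, i++
i=3 j=2: A[i]=15<=B[j]=15 take 15, i++
i=4 j=2: A[i]=27>B[j]=15 take 15, j++
i=4 j=3: A[i]=27>B[j]=18 take 18, j++
i=4 j=4: A[i]=27>B[j]=21 take 21, j++
i=4 j=5: B done, take A[i]=27, i++
i=5 j=5: B done, take A[i]=30, i++
i=6 j=5: B done, take A[i]=36, i++
i=7 j=5: B done, take A[i]=38, i++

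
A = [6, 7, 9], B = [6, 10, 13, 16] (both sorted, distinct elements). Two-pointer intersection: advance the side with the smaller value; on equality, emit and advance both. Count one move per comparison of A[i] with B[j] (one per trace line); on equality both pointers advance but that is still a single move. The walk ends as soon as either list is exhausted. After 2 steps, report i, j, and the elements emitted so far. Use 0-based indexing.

i=2, j=1, emitted=[6]

[i=0,j=0] 6==6 emit → i++,j++
[i=1,j=1] 7<10 → i++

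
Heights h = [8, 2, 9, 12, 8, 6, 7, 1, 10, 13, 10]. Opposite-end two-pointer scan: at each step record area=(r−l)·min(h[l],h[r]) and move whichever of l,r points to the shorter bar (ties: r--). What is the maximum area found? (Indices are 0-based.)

[0,10] min(8,10)*10=80 best=80 * → l++
[1,10] min(2,10)*9=18 best=80 → l++
[2,10] min(9,10)*8=72 best=80 → l++
[3,10] min(12,10)*7=70 best=80 → r--
[3,9] min(12,13)*6=72 best=80 → l++
[4,9] min(8,13)*5=40 best=80 → l++
[5,9] min(6,13)*4=24 best=80 → l++
[6,9] min(7,13)*3=21 best=80 → l++
[7,9] min(1,13)*2=2 best=80 → l++
[8,9] min(10,13)*1=10 best=80 → l++

max area = 80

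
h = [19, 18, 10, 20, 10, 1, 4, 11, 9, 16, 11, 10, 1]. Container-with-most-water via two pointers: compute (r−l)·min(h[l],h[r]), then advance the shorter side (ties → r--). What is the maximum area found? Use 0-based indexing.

max area = 144

[0,12] min(19,1)*12=12 best=12 * → r--
[0,11] min(19,10)*11=110 best=110 * → r--
[0,10] min(19,11)*10=110 best=110 → r--
[0,9] min(19,16)*9=144 best=144 * → r--
[0,8] min(19,9)*8=72 best=144 → r--
[0,7] min(19,11)*7=77 best=144 → r--
[0,6] min(19,4)*6=24 best=144 → r--
[0,5] min(19,1)*5=5 best=144 → r--
[0,4] min(19,10)*4=40 best=144 → r--
[0,3] min(19,20)*3=57 best=144 → l++
[1,3] min(18,20)*2=36 best=144 → l++
[2,3] min(10,20)*1=10 best=144 → l++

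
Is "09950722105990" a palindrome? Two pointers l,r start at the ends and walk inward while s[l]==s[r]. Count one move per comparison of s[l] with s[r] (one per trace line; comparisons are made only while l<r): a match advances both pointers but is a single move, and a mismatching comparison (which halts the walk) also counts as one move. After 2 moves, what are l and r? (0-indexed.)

l=2, r=11

[0,13] '0'=='0' → l++,r--
[1,12] '9'=='9' → l++,r--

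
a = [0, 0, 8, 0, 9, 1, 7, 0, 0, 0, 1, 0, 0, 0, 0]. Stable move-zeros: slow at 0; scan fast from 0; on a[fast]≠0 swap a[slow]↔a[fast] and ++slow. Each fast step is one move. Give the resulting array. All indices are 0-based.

(s=0,f=0) a[fast]=0 → fast++
(s=0,f=1) a[fast]=0 → fast++
(s=0,f=2) a[fast]=8≠0 swap→a[0]=8 → slow++,fast++
(s=1,f=3) a[fast]=0 → fast++
(s=1,f=4) a[fast]=9≠0 swap→a[1]=9 → slow++,fast++
(s=2,f=5) a[fast]=1≠0 swap→a[2]=1 → slow++,fast++
(s=3,f=6) a[fast]=7≠0 swap→a[3]=7 → slow++,fast++
(s=4,f=7) a[fast]=0 → fast++
(s=4,f=8) a[fast]=0 → fast++
(s=4,f=9) a[fast]=0 → fast++
(s=4,f=10) a[fast]=1≠0 swap→a[4]=1 → slow++,fast++
(s=5,f=11) a[fast]=0 → fast++
(s=5,f=12) a[fast]=0 → fast++
(s=5,f=13) a[fast]=0 → fast++
(s=5,f=14) a[fast]=0 → fast++

[8, 9, 1, 7, 1, 0, 0, 0, 0, 0, 0, 0, 0, 0, 0]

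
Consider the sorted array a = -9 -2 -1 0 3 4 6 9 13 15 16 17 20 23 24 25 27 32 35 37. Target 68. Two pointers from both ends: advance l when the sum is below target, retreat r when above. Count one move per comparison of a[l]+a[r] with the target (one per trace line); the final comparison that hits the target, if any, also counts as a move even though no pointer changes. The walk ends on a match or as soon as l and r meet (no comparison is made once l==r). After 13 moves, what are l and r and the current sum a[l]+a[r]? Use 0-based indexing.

l=0 r=19: -9+37=28 <68, l++
l=1 r=19: -2+37=35 <68, l++
l=2 r=19: -1+37=36 <68, l++
l=3 r=19: 0+37=37 <68, l++
l=4 r=19: 3+37=40 <68, l++
l=5 r=19: 4+37=41 <68, l++
l=6 r=19: 6+37=43 <68, l++
l=7 r=19: 9+37=46 <68, l++
l=8 r=19: 13+37=50 <68, l++
l=9 r=19: 15+37=52 <68, l++
l=10 r=19: 16+37=53 <68, l++
l=11 r=19: 17+37=54 <68, l++
l=12 r=19: 20+37=57 <68, l++

l=13, r=19, sum=60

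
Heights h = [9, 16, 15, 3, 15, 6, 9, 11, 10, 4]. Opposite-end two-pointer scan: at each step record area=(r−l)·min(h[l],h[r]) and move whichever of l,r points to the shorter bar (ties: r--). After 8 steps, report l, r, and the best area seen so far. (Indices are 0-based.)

l=1, r=2, best area=72

l=0 r=9: min(9,4)*9=36 best=36 *, r--
l=0 r=8: min(9,10)*8=72 best=72 *, l++
l=1 r=8: min(16,10)*7=70 best=72, r--
l=1 r=7: min(16,11)*6=66 best=72, r--
l=1 r=6: min(16,9)*5=45 best=72, r--
l=1 r=5: min(16,6)*4=24 best=72, r--
l=1 r=4: min(16,15)*3=45 best=72, r--
l=1 r=3: min(16,3)*2=6 best=72, r--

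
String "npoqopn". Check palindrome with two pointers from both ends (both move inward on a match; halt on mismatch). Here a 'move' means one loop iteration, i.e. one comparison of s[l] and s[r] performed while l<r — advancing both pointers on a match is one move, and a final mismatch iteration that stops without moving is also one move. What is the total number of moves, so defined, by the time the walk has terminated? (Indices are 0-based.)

l=0 r=6: 'n'=='n', l++,r--
l=1 r=5: 'p'=='p', l++,r--
l=2 r=4: 'o'=='o', l++,r--

3 moves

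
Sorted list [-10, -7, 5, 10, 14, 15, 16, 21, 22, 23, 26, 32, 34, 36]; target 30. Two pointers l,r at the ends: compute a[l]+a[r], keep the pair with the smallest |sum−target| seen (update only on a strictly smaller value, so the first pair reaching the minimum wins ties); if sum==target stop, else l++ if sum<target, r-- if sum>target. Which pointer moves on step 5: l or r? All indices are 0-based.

l=0 r=13: -10+36=26 d=4 *, l++
l=1 r=13: -7+36=29 d=1 *, l++
l=2 r=13: 5+36=41 d=11, r--
l=2 r=12: 5+34=39 d=9, r--
l=2 r=11: 5+32=37 d=7, r--

r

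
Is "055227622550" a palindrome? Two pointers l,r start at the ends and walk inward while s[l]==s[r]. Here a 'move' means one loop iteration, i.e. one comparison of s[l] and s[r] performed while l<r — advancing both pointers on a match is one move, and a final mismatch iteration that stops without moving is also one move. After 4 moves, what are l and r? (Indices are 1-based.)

l=1 r=12: '0'=='0', l++,r--
l=2 r=11: '5'=='5', l++,r--
l=3 r=10: '5'=='5', l++,r--
l=4 r=9: '2'=='2', l++,r--

l=5, r=8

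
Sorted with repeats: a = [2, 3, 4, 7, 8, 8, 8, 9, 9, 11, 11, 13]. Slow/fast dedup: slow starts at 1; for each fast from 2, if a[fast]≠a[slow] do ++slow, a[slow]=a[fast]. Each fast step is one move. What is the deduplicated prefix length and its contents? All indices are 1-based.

(s=1,f=2) a[fast]=3≠a[slow]=2 write a[2]=3 → slow++,fast++
(s=2,f=3) a[fast]=4≠a[slow]=3 write a[3]=4 → slow++,fast++
(s=3,f=4) a[fast]=7≠a[slow]=4 write a[4]=7 → slow++,fast++
(s=4,f=5) a[fast]=8≠a[slow]=7 write a[5]=8 → slow++,fast++
(s=5,f=6) a[fast]=8=a[slow] dup → fast++
(s=5,f=7) a[fast]=8=a[slow] dup → fast++
(s=5,f=8) a[fast]=9≠a[slow]=8 write a[6]=9 → slow++,fast++
(s=6,f=9) a[fast]=9=a[slow] dup → fast++
(s=6,f=10) a[fast]=11≠a[slow]=9 write a[7]=11 → slow++,fast++
(s=7,f=11) a[fast]=11=a[slow] dup → fast++
(s=7,f=12) a[fast]=13≠a[slow]=11 write a[8]=13 → slow++,fast++

length 8; prefix = [2, 3, 4, 7, 8, 9, 11, 13]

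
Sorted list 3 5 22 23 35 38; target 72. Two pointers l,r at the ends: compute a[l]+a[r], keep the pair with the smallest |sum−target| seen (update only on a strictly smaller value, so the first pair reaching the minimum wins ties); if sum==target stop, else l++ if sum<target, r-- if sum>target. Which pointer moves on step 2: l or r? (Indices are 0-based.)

[0,5] 3+38=41 d=31 * → l++
[1,5] 5+38=43 d=29 * → l++

l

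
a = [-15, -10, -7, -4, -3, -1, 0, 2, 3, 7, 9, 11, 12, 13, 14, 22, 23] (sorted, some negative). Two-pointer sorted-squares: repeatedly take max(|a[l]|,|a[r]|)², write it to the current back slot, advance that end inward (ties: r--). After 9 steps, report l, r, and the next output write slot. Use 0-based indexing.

[0,16] |-15|<=|23| out[16]=529 → r--
[0,15] |-15|<=|22| out[15]=484 → r--
[0,14] |-15|>|14| out[14]=225 → l++
[1,14] |-10|<=|14| out[13]=196 → r--
[1,13] |-10|<=|13| out[12]=169 → r--
[1,12] |-10|<=|12| out[11]=144 → r--
[1,11] |-10|<=|11| out[10]=121 → r--
[1,10] |-10|>|9| out[9]=100 → l++
[2,10] |-7|<=|9| out[8]=81 → r--

l=2, r=9, next write slot=7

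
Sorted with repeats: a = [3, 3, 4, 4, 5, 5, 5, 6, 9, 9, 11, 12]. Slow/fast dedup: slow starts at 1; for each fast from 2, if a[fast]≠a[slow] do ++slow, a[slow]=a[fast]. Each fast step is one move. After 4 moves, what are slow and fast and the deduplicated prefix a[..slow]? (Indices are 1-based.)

(s=1,f=2) a[fast]=3=a[slow] dup → fast++
(s=1,f=3) a[fast]=4≠a[slow]=3 write a[2]=4 → slow++,fast++
(s=2,f=4) a[fast]=4=a[slow] dup → fast++
(s=2,f=5) a[fast]=5≠a[slow]=4 write a[3]=5 → slow++,fast++

slow=3, fast=6, prefix=[3, 4, 5]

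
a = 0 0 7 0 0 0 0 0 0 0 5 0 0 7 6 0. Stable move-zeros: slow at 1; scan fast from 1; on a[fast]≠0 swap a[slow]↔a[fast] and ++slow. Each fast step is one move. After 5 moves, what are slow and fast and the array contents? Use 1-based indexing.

slow=2, fast=6, a=[7, 0, 0, 0, 0, 0, 0, 0, 0, 0, 5, 0, 0, 7, 6, 0]

slow=1 fast=1: a[fast]=0, fast++
slow=1 fast=2: a[fast]=0, fast++
slow=1 fast=3: a[fast]=7≠0 swap→a[1]=7, slow++,fast++
slow=2 fast=4: a[fast]=0, fast++
slow=2 fast=5: a[fast]=0, fast++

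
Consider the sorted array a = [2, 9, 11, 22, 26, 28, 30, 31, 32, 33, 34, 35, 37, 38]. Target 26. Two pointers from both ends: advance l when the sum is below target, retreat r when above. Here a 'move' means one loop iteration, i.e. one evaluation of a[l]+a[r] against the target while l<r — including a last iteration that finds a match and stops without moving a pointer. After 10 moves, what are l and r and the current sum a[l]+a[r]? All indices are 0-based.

l=0, r=3, sum=24

l=0 r=13: 2+38=40 >26, r--
l=0 r=12: 2+37=39 >26, r--
l=0 r=11: 2+35=37 >26, r--
l=0 r=10: 2+34=36 >26, r--
l=0 r=9: 2+33=35 >26, r--
l=0 r=8: 2+32=34 >26, r--
l=0 r=7: 2+31=33 >26, r--
l=0 r=6: 2+30=32 >26, r--
l=0 r=5: 2+28=30 >26, r--
l=0 r=4: 2+26=28 >26, r--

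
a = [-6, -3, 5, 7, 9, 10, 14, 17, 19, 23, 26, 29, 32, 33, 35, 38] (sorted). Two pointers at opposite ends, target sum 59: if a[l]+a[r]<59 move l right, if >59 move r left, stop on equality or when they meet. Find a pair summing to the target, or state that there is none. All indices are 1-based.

[1,16] -6+38=32 <59 → l++
[2,16] -3+38=35 <59 → l++
[3,16] 5+38=43 <59 → l++
[4,16] 7+38=45 <59 → l++
[5,16] 9+38=47 <59 → l++
[6,16] 10+38=48 <59 → l++
[7,16] 14+38=52 <59 → l++
[8,16] 17+38=55 <59 → l++
[9,16] 19+38=57 <59 → l++
[10,16] 23+38=61 >59 → r--
[10,15] 23+35=58 <59 → l++
[11,15] 26+35=61 >59 → r--
[11,14] 26+33=59 → found

(26, 33)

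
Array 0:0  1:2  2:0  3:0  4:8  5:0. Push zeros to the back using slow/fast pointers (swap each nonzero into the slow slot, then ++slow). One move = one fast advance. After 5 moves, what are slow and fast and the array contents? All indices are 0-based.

slow=2, fast=5, a=[2, 8, 0, 0, 0, 0]

(s=0,f=0) a[fast]=0 → fast++
(s=0,f=1) a[fast]=2≠0 swap→a[0]=2 → slow++,fast++
(s=1,f=2) a[fast]=0 → fast++
(s=1,f=3) a[fast]=0 → fast++
(s=1,f=4) a[fast]=8≠0 swap→a[1]=8 → slow++,fast++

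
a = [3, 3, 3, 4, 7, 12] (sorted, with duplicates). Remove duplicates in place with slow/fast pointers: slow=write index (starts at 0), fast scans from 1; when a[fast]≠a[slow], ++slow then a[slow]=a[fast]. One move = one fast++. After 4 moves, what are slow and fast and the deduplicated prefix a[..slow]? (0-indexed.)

slow=2, fast=5, prefix=[3, 4, 7]

slow=0 fast=1: a[fast]=3=a[slow] dup, fast++
slow=0 fast=2: a[fast]=3=a[slow] dup, fast++
slow=0 fast=3: a[fast]=4≠a[slow]=3 write a[1]=4, slow++,fast++
slow=1 fast=4: a[fast]=7≠a[slow]=4 write a[2]=7, slow++,fast++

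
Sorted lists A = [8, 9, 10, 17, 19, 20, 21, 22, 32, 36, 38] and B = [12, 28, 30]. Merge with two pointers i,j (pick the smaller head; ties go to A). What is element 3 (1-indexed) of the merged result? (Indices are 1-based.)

merged[3] = 10

i=1 j=1: A[i]=8<=B[j]=12 take 8, i++
i=2 j=1: A[i]=9<=B[j]=12 take 9, i++
i=3 j=1: A[i]=10<=B[j]=12 take 10, i++
i=4 j=1: A[i]=17>B[j]=12 take 12, j++
i=4 j=2: A[i]=17<=B[j]=28 take 17, i++
i=5 j=2: A[i]=19<=B[j]=28 take 19, i++
i=6 j=2: A[i]=20<=B[j]=28 take 20, i++
i=7 j=2: A[i]=21<=B[j]=28 take 21, i++
i=8 j=2: A[i]=22<=B[j]=28 take 22, i++
i=9 j=2: A[i]=32>B[j]=28 take 28, j++
i=9 j=3: A[i]=32>B[j]=30 take 30, j++
i=9 j=4: B done, take A[i]=32, i++
i=10 j=4: B done, take A[i]=36, i++
i=11 j=4: B done, take A[i]=38, i++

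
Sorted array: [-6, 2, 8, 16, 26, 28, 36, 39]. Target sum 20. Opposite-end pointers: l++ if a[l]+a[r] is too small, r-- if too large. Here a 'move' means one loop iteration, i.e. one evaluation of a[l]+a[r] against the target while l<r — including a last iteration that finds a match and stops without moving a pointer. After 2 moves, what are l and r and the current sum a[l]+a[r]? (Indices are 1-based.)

l=1, r=6, sum=22

l=1 r=8: -6+39=33 >20, r--
l=1 r=7: -6+36=30 >20, r--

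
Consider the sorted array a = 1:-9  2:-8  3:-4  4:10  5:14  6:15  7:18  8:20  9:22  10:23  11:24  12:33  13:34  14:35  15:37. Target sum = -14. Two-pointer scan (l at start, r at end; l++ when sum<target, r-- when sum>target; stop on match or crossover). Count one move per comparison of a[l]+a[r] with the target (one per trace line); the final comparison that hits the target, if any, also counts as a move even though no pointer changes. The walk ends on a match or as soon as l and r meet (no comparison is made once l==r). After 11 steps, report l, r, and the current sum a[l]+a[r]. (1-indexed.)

l=1 r=15: -9+37=28 >-14, r--
l=1 r=14: -9+35=26 >-14, r--
l=1 r=13: -9+34=25 >-14, r--
l=1 r=12: -9+33=24 >-14, r--
l=1 r=11: -9+24=15 >-14, r--
l=1 r=10: -9+23=14 >-14, r--
l=1 r=9: -9+22=13 >-14, r--
l=1 r=8: -9+20=11 >-14, r--
l=1 r=7: -9+18=9 >-14, r--
l=1 r=6: -9+15=6 >-14, r--
l=1 r=5: -9+14=5 >-14, r--

l=1, r=4, sum=1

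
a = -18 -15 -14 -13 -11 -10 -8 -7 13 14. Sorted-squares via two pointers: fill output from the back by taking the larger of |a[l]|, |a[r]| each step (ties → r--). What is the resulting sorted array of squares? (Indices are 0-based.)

[49, 64, 100, 121, 169, 169, 196, 196, 225, 324]

l=0 r=9: |-18|>|14| out[9]=324, l++
l=1 r=9: |-15|>|14| out[8]=225, l++
l=2 r=9: |-14|<=|14| out[7]=196, r--
l=2 r=8: |-14|>|13| out[6]=196, l++
l=3 r=8: |-13|<=|13| out[5]=169, r--
l=3 r=7: |-13|>|-7| out[4]=169, l++
l=4 r=7: |-11|>|-7| out[3]=121, l++
l=5 r=7: |-10|>|-7| out[2]=100, l++
l=6 r=7: |-8|>|-7| out[1]=64, l++
l=7 r=7: |-7|<=|-7| out[0]=49, r--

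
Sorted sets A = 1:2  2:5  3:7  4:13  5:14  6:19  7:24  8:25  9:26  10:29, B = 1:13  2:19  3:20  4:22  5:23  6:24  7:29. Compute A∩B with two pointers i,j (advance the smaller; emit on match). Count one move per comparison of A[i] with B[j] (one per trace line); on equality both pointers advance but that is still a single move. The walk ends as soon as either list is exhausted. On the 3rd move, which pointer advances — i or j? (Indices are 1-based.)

i=1 j=1: 2<13, i++
i=2 j=1: 5<13, i++
i=3 j=1: 7<13, i++

i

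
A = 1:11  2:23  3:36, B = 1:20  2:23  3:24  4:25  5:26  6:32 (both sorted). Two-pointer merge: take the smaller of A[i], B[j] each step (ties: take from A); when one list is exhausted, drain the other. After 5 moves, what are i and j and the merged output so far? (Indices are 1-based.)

i=3, j=4, merged so far=[11, 20, 23, 23, 24]

i=1 j=1: A[i]=11<=B[j]=20 take 11, i++
i=2 j=1: A[i]=23>B[j]=20 take 20, j++
i=2 j=2: A[i]=23<=B[j]=23 take 23, i++
i=3 j=2: A[i]=36>B[j]=23 take 23, j++
i=3 j=3: A[i]=36>B[j]=24 take 24, j++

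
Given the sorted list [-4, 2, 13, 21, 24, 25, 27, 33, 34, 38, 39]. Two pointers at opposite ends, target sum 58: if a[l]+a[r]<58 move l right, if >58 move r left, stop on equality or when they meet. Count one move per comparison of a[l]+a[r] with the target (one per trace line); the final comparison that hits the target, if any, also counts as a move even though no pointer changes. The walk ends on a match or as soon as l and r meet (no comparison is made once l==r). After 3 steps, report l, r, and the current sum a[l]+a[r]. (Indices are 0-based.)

l=3, r=10, sum=60

[0,10] -4+39=35 <58 → l++
[1,10] 2+39=41 <58 → l++
[2,10] 13+39=52 <58 → l++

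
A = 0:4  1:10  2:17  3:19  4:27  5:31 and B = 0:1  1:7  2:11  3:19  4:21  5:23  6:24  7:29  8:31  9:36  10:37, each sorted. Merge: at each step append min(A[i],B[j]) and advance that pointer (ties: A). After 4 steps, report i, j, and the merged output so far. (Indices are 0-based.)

i=2, j=2, merged so far=[1, 4, 7, 10]

[i=0,j=0] A[i]=4>B[j]=1 take 1 → j++
[i=0,j=1] A[i]=4<=B[j]=7 take 4 → i++
[i=1,j=1] A[i]=10>B[j]=7 take 7 → j++
[i=1,j=2] A[i]=10<=B[j]=11 take 10 → i++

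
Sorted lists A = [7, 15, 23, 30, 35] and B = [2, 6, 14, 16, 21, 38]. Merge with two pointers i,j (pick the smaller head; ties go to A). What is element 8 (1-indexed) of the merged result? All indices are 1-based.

merged[8] = 23

[i=1,j=1] A[i]=7>B[j]=2 take 2 → j++
[i=1,j=2] A[i]=7>B[j]=6 take 6 → j++
[i=1,j=3] A[i]=7<=B[j]=14 take 7 → i++
[i=2,j=3] A[i]=15>B[j]=14 take 14 → j++
[i=2,j=4] A[i]=15<=B[j]=16 take 15 → i++
[i=3,j=4] A[i]=23>B[j]=16 take 16 → j++
[i=3,j=5] A[i]=23>B[j]=21 take 21 → j++
[i=3,j=6] A[i]=23<=B[j]=38 take 23 → i++
[i=4,j=6] A[i]=30<=B[j]=38 take 30 → i++
[i=5,j=6] A[i]=35<=B[j]=38 take 35 → i++
[i=6,j=6] A done, take B[j]=38 → j++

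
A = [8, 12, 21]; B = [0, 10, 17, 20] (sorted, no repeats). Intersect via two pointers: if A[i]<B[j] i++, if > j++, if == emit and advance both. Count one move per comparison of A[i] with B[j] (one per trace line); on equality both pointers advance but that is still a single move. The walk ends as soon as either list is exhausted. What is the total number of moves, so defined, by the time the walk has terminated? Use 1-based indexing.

6 moves

[i=1,j=1] 8>0 → j++
[i=1,j=2] 8<10 → i++
[i=2,j=2] 12>10 → j++
[i=2,j=3] 12<17 → i++
[i=3,j=3] 21>17 → j++
[i=3,j=4] 21>20 → j++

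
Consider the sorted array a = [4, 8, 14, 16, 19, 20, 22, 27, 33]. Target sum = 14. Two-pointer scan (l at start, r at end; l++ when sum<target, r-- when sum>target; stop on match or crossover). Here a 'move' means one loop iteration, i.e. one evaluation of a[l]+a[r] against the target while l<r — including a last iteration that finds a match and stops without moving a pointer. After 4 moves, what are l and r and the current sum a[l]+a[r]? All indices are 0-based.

l=0, r=4, sum=23

[0,8] 4+33=37 >14 → r--
[0,7] 4+27=31 >14 → r--
[0,6] 4+22=26 >14 → r--
[0,5] 4+20=24 >14 → r--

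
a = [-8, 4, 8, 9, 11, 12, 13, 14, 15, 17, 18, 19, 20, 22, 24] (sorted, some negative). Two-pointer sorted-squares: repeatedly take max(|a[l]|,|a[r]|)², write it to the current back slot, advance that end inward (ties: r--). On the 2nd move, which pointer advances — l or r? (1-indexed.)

[1,15] |-8|<=|24| out[15]=576 → r--
[1,14] |-8|<=|22| out[14]=484 → r--

r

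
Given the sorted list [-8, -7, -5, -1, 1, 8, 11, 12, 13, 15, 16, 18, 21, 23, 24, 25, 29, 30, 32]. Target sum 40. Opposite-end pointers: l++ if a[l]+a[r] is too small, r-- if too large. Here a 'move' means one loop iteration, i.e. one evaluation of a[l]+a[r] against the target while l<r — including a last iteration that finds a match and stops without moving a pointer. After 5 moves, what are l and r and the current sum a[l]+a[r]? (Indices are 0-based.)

l=5, r=18, sum=40

[0,18] -8+32=24 <40 → l++
[1,18] -7+32=25 <40 → l++
[2,18] -5+32=27 <40 → l++
[3,18] -1+32=31 <40 → l++
[4,18] 1+32=33 <40 → l++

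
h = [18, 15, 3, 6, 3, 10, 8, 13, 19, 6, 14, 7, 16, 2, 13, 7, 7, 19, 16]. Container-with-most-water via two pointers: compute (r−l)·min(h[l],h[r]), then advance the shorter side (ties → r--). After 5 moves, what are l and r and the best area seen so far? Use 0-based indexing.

l=4, r=17, best area=306

l=0 r=18: min(18,16)*18=288 best=288 *, r--
l=0 r=17: min(18,19)*17=306 best=306 *, l++
l=1 r=17: min(15,19)*16=240 best=306, l++
l=2 r=17: min(3,19)*15=45 best=306, l++
l=3 r=17: min(6,19)*14=84 best=306, l++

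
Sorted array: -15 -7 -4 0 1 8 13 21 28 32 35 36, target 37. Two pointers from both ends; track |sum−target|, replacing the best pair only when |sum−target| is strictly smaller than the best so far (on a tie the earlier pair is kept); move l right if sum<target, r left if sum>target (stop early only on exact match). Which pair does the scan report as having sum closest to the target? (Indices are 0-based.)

l=0 r=11: -15+36=21 d=16 *, l++
l=1 r=11: -7+36=29 d=8 *, l++
l=2 r=11: -4+36=32 d=5 *, l++
l=3 r=11: 0+36=36 d=1 *, l++
l=4 r=11: 1+36=37 d=0 *, stop

pair (1, 36) with sum 37 (|Δ|=0)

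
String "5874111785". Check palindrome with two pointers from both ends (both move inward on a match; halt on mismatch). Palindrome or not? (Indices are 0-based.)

not a palindrome (mismatch at 3,6)

l=0 r=9: '5'=='5', l++,r--
l=1 r=8: '8'=='8', l++,r--
l=2 r=7: '7'=='7', l++,r--
l=3 r=6: '4'!='1', stop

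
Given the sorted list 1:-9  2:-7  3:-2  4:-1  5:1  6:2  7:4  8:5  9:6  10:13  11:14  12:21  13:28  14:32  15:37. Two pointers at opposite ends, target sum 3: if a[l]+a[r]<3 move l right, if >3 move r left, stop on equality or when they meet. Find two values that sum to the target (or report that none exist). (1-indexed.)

(-2, 5)

l=1 r=15: -9+37=28 >3, r--
l=1 r=14: -9+32=23 >3, r--
l=1 r=13: -9+28=19 >3, r--
l=1 r=12: -9+21=12 >3, r--
l=1 r=11: -9+14=5 >3, r--
l=1 r=10: -9+13=4 >3, r--
l=1 r=9: -9+6=-3 <3, l++
l=2 r=9: -7+6=-1 <3, l++
l=3 r=9: -2+6=4 >3, r--
l=3 r=8: -2+5=3, found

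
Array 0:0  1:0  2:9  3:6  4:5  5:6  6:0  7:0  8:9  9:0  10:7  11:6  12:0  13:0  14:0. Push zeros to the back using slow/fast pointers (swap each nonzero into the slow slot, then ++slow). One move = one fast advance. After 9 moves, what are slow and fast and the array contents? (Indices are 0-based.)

(s=0,f=0) a[fast]=0 → fast++
(s=0,f=1) a[fast]=0 → fast++
(s=0,f=2) a[fast]=9≠0 swap→a[0]=9 → slow++,fast++
(s=1,f=3) a[fast]=6≠0 swap→a[1]=6 → slow++,fast++
(s=2,f=4) a[fast]=5≠0 swap→a[2]=5 → slow++,fast++
(s=3,f=5) a[fast]=6≠0 swap→a[3]=6 → slow++,fast++
(s=4,f=6) a[fast]=0 → fast++
(s=4,f=7) a[fast]=0 → fast++
(s=4,f=8) a[fast]=9≠0 swap→a[4]=9 → slow++,fast++

slow=5, fast=9, a=[9, 6, 5, 6, 9, 0, 0, 0, 0, 0, 7, 6, 0, 0, 0]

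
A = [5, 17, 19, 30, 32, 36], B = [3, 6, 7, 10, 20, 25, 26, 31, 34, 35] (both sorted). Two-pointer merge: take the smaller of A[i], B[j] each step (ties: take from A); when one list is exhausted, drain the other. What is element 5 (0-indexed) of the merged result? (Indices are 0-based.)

merged[5] = 17

[i=0,j=0] A[i]=5>B[j]=3 take 3 → j++
[i=0,j=1] A[i]=5<=B[j]=6 take 5 → i++
[i=1,j=1] A[i]=17>B[j]=6 take 6 → j++
[i=1,j=2] A[i]=17>B[j]=7 take 7 → j++
[i=1,j=3] A[i]=17>B[j]=10 take 10 → j++
[i=1,j=4] A[i]=17<=B[j]=20 take 17 → i++
[i=2,j=4] A[i]=19<=B[j]=20 take 19 → i++
[i=3,j=4] A[i]=30>B[j]=20 take 20 → j++
[i=3,j=5] A[i]=30>B[j]=25 take 25 → j++
[i=3,j=6] A[i]=30>B[j]=26 take 26 → j++
[i=3,j=7] A[i]=30<=B[j]=31 take 30 → i++
[i=4,j=7] A[i]=32>B[j]=31 take 31 → j++
[i=4,j=8] A[i]=32<=B[j]=34 take 32 → i++
[i=5,j=8] A[i]=36>B[j]=34 take 34 → j++
[i=5,j=9] A[i]=36>B[j]=35 take 35 → j++
[i=5,j=10] B done, take A[i]=36 → i++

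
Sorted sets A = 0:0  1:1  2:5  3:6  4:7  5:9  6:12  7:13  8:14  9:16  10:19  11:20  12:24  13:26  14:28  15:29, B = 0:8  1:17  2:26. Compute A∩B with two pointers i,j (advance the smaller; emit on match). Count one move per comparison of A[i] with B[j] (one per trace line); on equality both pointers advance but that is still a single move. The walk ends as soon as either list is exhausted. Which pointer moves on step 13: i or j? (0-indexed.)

i

[i=0,j=0] 0<8 → i++
[i=1,j=0] 1<8 → i++
[i=2,j=0] 5<8 → i++
[i=3,j=0] 6<8 → i++
[i=4,j=0] 7<8 → i++
[i=5,j=0] 9>8 → j++
[i=5,j=1] 9<17 → i++
[i=6,j=1] 12<17 → i++
[i=7,j=1] 13<17 → i++
[i=8,j=1] 14<17 → i++
[i=9,j=1] 16<17 → i++
[i=10,j=1] 19>17 → j++
[i=10,j=2] 19<26 → i++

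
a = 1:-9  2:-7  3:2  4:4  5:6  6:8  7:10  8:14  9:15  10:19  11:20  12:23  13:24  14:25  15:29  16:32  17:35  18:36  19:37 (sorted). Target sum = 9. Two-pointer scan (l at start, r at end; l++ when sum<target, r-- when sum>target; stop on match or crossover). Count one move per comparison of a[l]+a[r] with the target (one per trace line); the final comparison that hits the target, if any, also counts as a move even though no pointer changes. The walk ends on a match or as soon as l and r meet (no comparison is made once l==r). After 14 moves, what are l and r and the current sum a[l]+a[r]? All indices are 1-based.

l=3, r=7, sum=12

[1,19] -9+37=28 >9 → r--
[1,18] -9+36=27 >9 → r--
[1,17] -9+35=26 >9 → r--
[1,16] -9+32=23 >9 → r--
[1,15] -9+29=20 >9 → r--
[1,14] -9+25=16 >9 → r--
[1,13] -9+24=15 >9 → r--
[1,12] -9+23=14 >9 → r--
[1,11] -9+20=11 >9 → r--
[1,10] -9+19=10 >9 → r--
[1,9] -9+15=6 <9 → l++
[2,9] -7+15=8 <9 → l++
[3,9] 2+15=17 >9 → r--
[3,8] 2+14=16 >9 → r--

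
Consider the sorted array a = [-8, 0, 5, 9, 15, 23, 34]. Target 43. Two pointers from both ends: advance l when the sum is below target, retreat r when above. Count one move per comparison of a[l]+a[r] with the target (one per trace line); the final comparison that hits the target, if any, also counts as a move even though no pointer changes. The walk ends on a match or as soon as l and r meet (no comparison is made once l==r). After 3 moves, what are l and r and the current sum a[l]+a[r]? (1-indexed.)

l=4, r=7, sum=43

l=1 r=7: -8+34=26 <43, l++
l=2 r=7: 0+34=34 <43, l++
l=3 r=7: 5+34=39 <43, l++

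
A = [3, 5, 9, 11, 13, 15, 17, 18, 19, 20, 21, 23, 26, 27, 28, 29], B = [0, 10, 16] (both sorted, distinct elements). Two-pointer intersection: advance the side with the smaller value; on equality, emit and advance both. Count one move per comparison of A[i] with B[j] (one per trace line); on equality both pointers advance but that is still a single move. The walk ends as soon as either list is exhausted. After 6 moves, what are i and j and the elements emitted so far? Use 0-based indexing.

i=4, j=2, emitted=[]

i=0 j=0: 3>0, j++
i=0 j=1: 3<10, i++
i=1 j=1: 5<10, i++
i=2 j=1: 9<10, i++
i=3 j=1: 11>10, j++
i=3 j=2: 11<16, i++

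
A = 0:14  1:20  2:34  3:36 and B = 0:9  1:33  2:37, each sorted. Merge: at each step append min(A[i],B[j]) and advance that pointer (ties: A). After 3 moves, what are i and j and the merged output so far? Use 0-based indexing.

i=2, j=1, merged so far=[9, 14, 20]

i=0 j=0: A[i]=14>B[j]=9 take 9, j++
i=0 j=1: A[i]=14<=B[j]=33 take 14, i++
i=1 j=1: A[i]=20<=B[j]=33 take 20, i++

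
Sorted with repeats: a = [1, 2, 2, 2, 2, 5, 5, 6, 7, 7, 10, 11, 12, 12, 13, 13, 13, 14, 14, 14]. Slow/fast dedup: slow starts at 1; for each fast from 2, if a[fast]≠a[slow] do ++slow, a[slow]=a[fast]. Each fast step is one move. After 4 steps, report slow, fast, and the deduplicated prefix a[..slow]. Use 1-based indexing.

slow=2, fast=6, prefix=[1, 2]

(s=1,f=2) a[fast]=2≠a[slow]=1 write a[2]=2 → slow++,fast++
(s=2,f=3) a[fast]=2=a[slow] dup → fast++
(s=2,f=4) a[fast]=2=a[slow] dup → fast++
(s=2,f=5) a[fast]=2=a[slow] dup → fast++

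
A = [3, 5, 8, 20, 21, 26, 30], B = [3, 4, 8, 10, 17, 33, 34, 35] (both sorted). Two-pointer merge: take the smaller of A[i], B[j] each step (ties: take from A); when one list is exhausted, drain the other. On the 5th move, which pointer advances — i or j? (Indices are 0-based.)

i

[i=0,j=0] A[i]=3<=B[j]=3 take 3 → i++
[i=1,j=0] A[i]=5>B[j]=3 take 3 → j++
[i=1,j=1] A[i]=5>B[j]=4 take 4 → j++
[i=1,j=2] A[i]=5<=B[j]=8 take 5 → i++
[i=2,j=2] A[i]=8<=B[j]=8 take 8 → i++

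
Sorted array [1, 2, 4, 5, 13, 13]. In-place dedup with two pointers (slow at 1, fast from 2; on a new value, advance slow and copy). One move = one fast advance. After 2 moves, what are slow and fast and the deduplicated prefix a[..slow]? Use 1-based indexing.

slow=3, fast=4, prefix=[1, 2, 4]

(s=1,f=2) a[fast]=2≠a[slow]=1 write a[2]=2 → slow++,fast++
(s=2,f=3) a[fast]=4≠a[slow]=2 write a[3]=4 → slow++,fast++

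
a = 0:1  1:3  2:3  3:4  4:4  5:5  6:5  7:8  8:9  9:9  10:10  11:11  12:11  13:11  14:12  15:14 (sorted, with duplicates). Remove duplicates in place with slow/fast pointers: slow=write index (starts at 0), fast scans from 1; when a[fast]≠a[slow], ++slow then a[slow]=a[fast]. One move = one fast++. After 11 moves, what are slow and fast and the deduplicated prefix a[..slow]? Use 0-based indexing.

slow=0 fast=1: a[fast]=3≠a[slow]=1 write a[1]=3, slow++,fast++
slow=1 fast=2: a[fast]=3=a[slow] dup, fast++
slow=1 fast=3: a[fast]=4≠a[slow]=3 write a[2]=4, slow++,fast++
slow=2 fast=4: a[fast]=4=a[slow] dup, fast++
slow=2 fast=5: a[fast]=5≠a[slow]=4 write a[3]=5, slow++,fast++
slow=3 fast=6: a[fast]=5=a[slow] dup, fast++
slow=3 fast=7: a[fast]=8≠a[slow]=5 write a[4]=8, slow++,fast++
slow=4 fast=8: a[fast]=9≠a[slow]=8 write a[5]=9, slow++,fast++
slow=5 fast=9: a[fast]=9=a[slow] dup, fast++
slow=5 fast=10: a[fast]=10≠a[slow]=9 write a[6]=10, slow++,fast++
slow=6 fast=11: a[fast]=11≠a[slow]=10 write a[7]=11, slow++,fast++

slow=7, fast=12, prefix=[1, 3, 4, 5, 8, 9, 10, 11]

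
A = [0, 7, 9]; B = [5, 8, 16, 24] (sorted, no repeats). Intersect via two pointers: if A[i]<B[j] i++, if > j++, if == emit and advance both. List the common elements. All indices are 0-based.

intersection = []

i=0 j=0: 0<5, i++
i=1 j=0: 7>5, j++
i=1 j=1: 7<8, i++
i=2 j=1: 9>8, j++
i=2 j=2: 9<16, i++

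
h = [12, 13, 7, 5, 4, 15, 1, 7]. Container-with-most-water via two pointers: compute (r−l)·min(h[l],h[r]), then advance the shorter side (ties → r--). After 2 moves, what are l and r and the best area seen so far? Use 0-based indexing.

l=0, r=5, best area=49

l=0 r=7: min(12,7)*7=49 best=49 *, r--
l=0 r=6: min(12,1)*6=6 best=49, r--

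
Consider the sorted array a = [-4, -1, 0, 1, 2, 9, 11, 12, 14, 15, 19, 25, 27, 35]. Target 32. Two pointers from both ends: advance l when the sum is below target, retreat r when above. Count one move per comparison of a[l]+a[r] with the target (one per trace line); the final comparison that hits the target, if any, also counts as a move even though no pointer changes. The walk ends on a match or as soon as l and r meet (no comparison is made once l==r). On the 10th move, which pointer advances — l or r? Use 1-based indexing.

l=1 r=14: -4+35=31 <32, l++
l=2 r=14: -1+35=34 >32, r--
l=2 r=13: -1+27=26 <32, l++
l=3 r=13: 0+27=27 <32, l++
l=4 r=13: 1+27=28 <32, l++
l=5 r=13: 2+27=29 <32, l++
l=6 r=13: 9+27=36 >32, r--
l=6 r=12: 9+25=34 >32, r--
l=6 r=11: 9+19=28 <32, l++
l=7 r=11: 11+19=30 <32, l++

l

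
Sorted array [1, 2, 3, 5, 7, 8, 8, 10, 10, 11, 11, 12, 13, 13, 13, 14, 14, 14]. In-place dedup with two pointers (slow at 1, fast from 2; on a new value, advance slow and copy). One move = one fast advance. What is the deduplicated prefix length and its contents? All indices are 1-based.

(s=1,f=2) a[fast]=2≠a[slow]=1 write a[2]=2 → slow++,fast++
(s=2,f=3) a[fast]=3≠a[slow]=2 write a[3]=3 → slow++,fast++
(s=3,f=4) a[fast]=5≠a[slow]=3 write a[4]=5 → slow++,fast++
(s=4,f=5) a[fast]=7≠a[slow]=5 write a[5]=7 → slow++,fast++
(s=5,f=6) a[fast]=8≠a[slow]=7 write a[6]=8 → slow++,fast++
(s=6,f=7) a[fast]=8=a[slow] dup → fast++
(s=6,f=8) a[fast]=10≠a[slow]=8 write a[7]=10 → slow++,fast++
(s=7,f=9) a[fast]=10=a[slow] dup → fast++
(s=7,f=10) a[fast]=11≠a[slow]=10 write a[8]=11 → slow++,fast++
(s=8,f=11) a[fast]=11=a[slow] dup → fast++
(s=8,f=12) a[fast]=12≠a[slow]=11 write a[9]=12 → slow++,fast++
(s=9,f=13) a[fast]=13≠a[slow]=12 write a[10]=13 → slow++,fast++
(s=10,f=14) a[fast]=13=a[slow] dup → fast++
(s=10,f=15) a[fast]=13=a[slow] dup → fast++
(s=10,f=16) a[fast]=14≠a[slow]=13 write a[11]=14 → slow++,fast++
(s=11,f=17) a[fast]=14=a[slow] dup → fast++
(s=11,f=18) a[fast]=14=a[slow] dup → fast++

length 11; prefix = [1, 2, 3, 5, 7, 8, 10, 11, 12, 13, 14]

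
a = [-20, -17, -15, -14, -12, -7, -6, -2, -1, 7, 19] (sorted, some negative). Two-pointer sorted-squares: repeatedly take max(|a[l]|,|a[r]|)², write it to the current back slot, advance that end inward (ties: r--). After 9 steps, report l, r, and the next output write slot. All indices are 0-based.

l=7, r=8, next write slot=1

l=0 r=10: |-20|>|19| out[10]=400, l++
l=1 r=10: |-17|<=|19| out[9]=361, r--
l=1 r=9: |-17|>|7| out[8]=289, l++
l=2 r=9: |-15|>|7| out[7]=225, l++
l=3 r=9: |-14|>|7| out[6]=196, l++
l=4 r=9: |-12|>|7| out[5]=144, l++
l=5 r=9: |-7|<=|7| out[4]=49, r--
l=5 r=8: |-7|>|-1| out[3]=49, l++
l=6 r=8: |-6|>|-1| out[2]=36, l++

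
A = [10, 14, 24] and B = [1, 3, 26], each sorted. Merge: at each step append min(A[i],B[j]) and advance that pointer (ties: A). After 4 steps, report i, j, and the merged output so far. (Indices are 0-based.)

i=2, j=2, merged so far=[1, 3, 10, 14]

[i=0,j=0] A[i]=10>B[j]=1 take 1 → j++
[i=0,j=1] A[i]=10>B[j]=3 take 3 → j++
[i=0,j=2] A[i]=10<=B[j]=26 take 10 → i++
[i=1,j=2] A[i]=14<=B[j]=26 take 14 → i++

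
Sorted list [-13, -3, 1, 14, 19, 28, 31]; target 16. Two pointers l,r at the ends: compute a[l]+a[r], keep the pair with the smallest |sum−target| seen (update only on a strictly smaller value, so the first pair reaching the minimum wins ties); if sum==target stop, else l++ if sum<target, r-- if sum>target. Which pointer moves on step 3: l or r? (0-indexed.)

r

l=0 r=6: -13+31=18 d=2 *, r--
l=0 r=5: -13+28=15 d=1 *, l++
l=1 r=5: -3+28=25 d=9, r--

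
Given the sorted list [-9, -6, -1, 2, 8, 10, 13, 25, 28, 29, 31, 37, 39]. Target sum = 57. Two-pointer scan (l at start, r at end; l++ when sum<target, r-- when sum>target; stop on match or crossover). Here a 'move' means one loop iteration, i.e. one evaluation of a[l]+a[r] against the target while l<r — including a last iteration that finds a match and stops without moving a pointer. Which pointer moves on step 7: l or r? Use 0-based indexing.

l

l=0 r=12: -9+39=30 <57, l++
l=1 r=12: -6+39=33 <57, l++
l=2 r=12: -1+39=38 <57, l++
l=3 r=12: 2+39=41 <57, l++
l=4 r=12: 8+39=47 <57, l++
l=5 r=12: 10+39=49 <57, l++
l=6 r=12: 13+39=52 <57, l++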